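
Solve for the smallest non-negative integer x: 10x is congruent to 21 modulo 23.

9

10⁻¹ ≡ 7 (mod 23) because 10·7 = 70 = 3·23 + 1.
So x ≡ 7·21 = 147 ≡ 9 (mod 23).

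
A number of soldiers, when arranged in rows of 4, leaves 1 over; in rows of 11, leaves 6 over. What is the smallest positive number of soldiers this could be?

Since 11·3 ≡ 1 (mod 4), take x = 6 + 11·((1−6)·3 mod 4) = 6 + 11·1 = 17.
Check: 17 mod 4 = 1, 17 mod 11 = 6.

17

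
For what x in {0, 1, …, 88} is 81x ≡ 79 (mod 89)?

68

The inverse of 81 mod 89 is 11 (since 81·11 = 891 ≡ 1).
So x ≡ 11·79 = 869 ≡ 68 (mod 89).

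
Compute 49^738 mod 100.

Square-and-reduce mod 100: 49^1≡49, 49^2≡1, 49^4≡1, 49^8≡1, 49^16≡1, 49^32≡1, 49^64≡1, 49^128≡1, 49^256≡1, 49^512≡1.
738 = 2 + 32 + 64 + 128 + 512, so 49^738 ≡ 1·1·1·1·1 ≡ 1 (mod 100).

1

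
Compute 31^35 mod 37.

6

By repeated squaring mod 37: 31^1≡31, 31^2≡36, 31^4≡1, 31^8≡1, 31^16≡1, 31^32≡1.
Since 35 = 1 + 2 + 32 in binary, 31^35 ≡ 31·36·1 ≡ 6 (mod 37).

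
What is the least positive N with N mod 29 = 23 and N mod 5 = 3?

x ≡ 3 (mod 5) gives x ∈ {3, 8, 13, 18, 23}.
The first of these with x mod 29 = 23 is 23.

23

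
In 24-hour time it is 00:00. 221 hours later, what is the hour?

5

Dividing 221 by 24 gives quotient 9 and remainder 5.
(0 + 5) mod 24 = 5.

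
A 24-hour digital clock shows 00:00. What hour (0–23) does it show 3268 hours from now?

Dividing 3268 by 24 gives quotient 136 and remainder 4.
(0 + 4) mod 24 = 4.

4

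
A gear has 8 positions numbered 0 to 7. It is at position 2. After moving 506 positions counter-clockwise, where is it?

0

506 mod 8 = 2 (since 63·8 = 504).
(2 − 2) mod 8 = 0.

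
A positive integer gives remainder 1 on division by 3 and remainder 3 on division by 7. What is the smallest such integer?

x ≡ 1 (mod 3) gives x ∈ {1, 4, 7, 10}.
The first of these with x mod 7 = 3 is 10.

10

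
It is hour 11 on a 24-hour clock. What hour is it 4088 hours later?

4088 − 170·24 = 8, so 4088 ≡ 8 (mod 24).
(11 + 8) mod 24 = 19.

19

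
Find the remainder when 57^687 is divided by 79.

By repeated squaring mod 79: 57^1≡57, 57^2≡10, 57^4≡21, 57^8≡46, 57^16≡62, 57^32≡52, 57^64≡18, 57^128≡8, 57^256≡64, 57^512≡67.
Since 687 = 1 + 2 + 4 + 8 + 32 + 128 + 512 in binary, 57^687 ≡ 57·10·21·46·52·8·67 ≡ 71 (mod 79).

71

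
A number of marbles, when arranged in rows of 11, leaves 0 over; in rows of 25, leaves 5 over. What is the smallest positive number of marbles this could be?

x ≡ 0 (mod 11) gives x ∈ {0, 11, 22, 33, 44, 55}.
The first of these with x mod 25 = 5 is 55.

55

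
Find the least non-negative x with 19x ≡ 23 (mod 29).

18

19⁻¹ ≡ 26 (mod 29) because 19·26 = 494 = 17·29 + 1.
So x ≡ 26·23 = 598 ≡ 18 (mod 29).
Check: 19·18 = 342 = 11·29 + 23.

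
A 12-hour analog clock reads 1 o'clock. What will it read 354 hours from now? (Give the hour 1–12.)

7

Dividing 354 by 12 gives quotient 29 and remainder 6.
1 + 6 → 7 on a 12-hour dial.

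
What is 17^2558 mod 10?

9

Last digits of 7^n: 7, 9, 3, 1 (period 4).
2558 mod 4 = 2, so the last digit matches 7^2 = 9.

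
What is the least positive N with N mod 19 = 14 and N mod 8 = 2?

x ≡ 2 (mod 8) gives x ∈ {2, 10, 18, 26, 34, 42, 50, 58, …}.
The first of these with x mod 19 = 14 is 90.

90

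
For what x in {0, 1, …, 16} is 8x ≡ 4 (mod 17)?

9

8⁻¹ ≡ 15 (mod 17) because 8·15 = 120 = 7·17 + 1.
Multiplying both sides by 15: x ≡ 15·4 = 60 ≡ 9 (mod 17).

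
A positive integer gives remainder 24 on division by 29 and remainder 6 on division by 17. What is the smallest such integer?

x ≡ 6 (mod 17) gives x ∈ {6, 23, 40, 57, 74, 91, 108, 125, …}.
The first of these with x mod 29 = 24 is 227.

227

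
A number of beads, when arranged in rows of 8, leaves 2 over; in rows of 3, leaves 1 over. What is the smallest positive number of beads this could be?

10

Since 3·3 ≡ 1 (mod 8), take x = 1 + 3·((2−1)·3 mod 8) = 1 + 3·3 = 10.
Check: 10 mod 8 = 2, 10 mod 3 = 1.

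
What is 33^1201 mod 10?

3

The units digit of 33^n cycles with period 4: 3, 9, 7, 1, …
1201 leaves remainder 1 on division by 4, so 33^1201 ends in 3.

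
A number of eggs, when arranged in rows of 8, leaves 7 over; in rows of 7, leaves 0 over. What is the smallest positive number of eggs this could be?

7

Since 7·7 ≡ 1 (mod 8), take x = 0 + 7·((7−0)·7 mod 8) = 0 + 7·1 = 7.
Check: 7 mod 8 = 7, 7 mod 7 = 0.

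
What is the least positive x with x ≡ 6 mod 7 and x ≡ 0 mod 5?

Since 5·3 ≡ 1 (mod 7), take x = 0 + 5·((6−0)·3 mod 7) = 0 + 5·4 = 20.
Check: 20 mod 7 = 6, 20 mod 5 = 0.

20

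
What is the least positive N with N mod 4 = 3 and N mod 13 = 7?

7

x ≡ 3 (mod 4) gives x ∈ {3, 7}.
The first of these with x mod 13 = 7 is 7.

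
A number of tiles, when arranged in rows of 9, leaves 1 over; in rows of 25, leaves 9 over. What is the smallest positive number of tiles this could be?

Since 25·4 ≡ 1 (mod 9), take x = 9 + 25·((1−9)·4 mod 9) = 9 + 25·4 = 109.
Check: 109 mod 9 = 1, 109 mod 25 = 9.

109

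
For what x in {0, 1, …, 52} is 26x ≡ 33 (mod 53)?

40

26⁻¹ ≡ 51 (mod 53) because 26·51 = 1326 = 25·53 + 1.
Multiplying both sides by 51: x ≡ 51·33 = 1683 ≡ 40 (mod 53).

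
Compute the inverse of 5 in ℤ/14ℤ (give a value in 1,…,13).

3

14 = 2·5 + 4
5 = 1·4 + 1
4 = 4·1 + 0
Back-substituting gives 5·3 ≡ 1 (mod 14).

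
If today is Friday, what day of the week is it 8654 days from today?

8654 = 1236·7 + 2, so 8654 mod 7 = 2.
Friday + 2 days → Sunday.

Sunday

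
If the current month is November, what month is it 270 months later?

270 = 22·12 + 6, so 270 mod 12 = 6.
November + 6 months → May.

May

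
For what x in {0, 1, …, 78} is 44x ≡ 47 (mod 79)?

28

44⁻¹ ≡ 9 (mod 79) because 44·9 = 396 = 5·79 + 1.
So x ≡ 9·47 = 423 ≡ 28 (mod 79).
Check: 44·28 = 1232 = 15·79 + 47.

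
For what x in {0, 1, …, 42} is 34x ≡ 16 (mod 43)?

The inverse of 34 mod 43 is 19 (since 34·19 = 646 ≡ 1).
Multiplying both sides by 19: x ≡ 19·16 = 304 ≡ 3 (mod 43).
Check: 34·3 = 102 = 2·43 + 16.

3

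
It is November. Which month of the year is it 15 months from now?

Dividing 15 by 12 gives quotient 1 and remainder 3.
November + 3 months → February.

February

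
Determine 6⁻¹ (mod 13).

11

6·11 = 66 = 5·13 + 1, so 6⁻¹ ≡ 11 (mod 13).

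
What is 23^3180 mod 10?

1

Last digits of 3^n: 3, 9, 7, 1 (period 4).
3180 mod 4 = 0, so the last digit matches 3^4 = 1.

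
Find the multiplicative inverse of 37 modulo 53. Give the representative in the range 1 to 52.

43

37·43 = 1591 = 30·53 + 1, so 37⁻¹ ≡ 43 (mod 53).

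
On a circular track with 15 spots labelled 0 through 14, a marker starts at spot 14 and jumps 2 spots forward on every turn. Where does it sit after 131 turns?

6

131·2 = 262.
Dividing 262 by 15 gives quotient 17 and remainder 7.
(14 + 7) mod 15 = 6.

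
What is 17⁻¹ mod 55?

13

17·13 = 221 = 4·55 + 1, so 17⁻¹ ≡ 13 (mod 55).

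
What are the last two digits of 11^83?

31

Square-and-reduce mod 100: 11^1≡11, 11^2≡21, 11^4≡41, 11^8≡81, 11^16≡61, 11^32≡21, 11^64≡41.
83 = 1 + 2 + 16 + 64, so 11^83 ≡ 11·21·61·41 ≡ 31 (mod 100).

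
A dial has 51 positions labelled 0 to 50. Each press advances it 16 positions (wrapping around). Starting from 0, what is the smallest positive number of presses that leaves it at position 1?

51 = 3·16 + 3
16 = 5·3 + 1
3 = 3·1 + 0
Back-substituting gives 16·16 ≡ 1 (mod 51).

16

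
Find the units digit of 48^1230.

4

The units digit of 48^n cycles with period 4: 8, 4, 2, 6, …
1230 mod 4 = 2, so the last digit matches 8^2 = 4.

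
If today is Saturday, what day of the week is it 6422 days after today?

Tuesday

6422 mod 7 = 3 (since 917·7 = 6419).
Saturday + 3 days → Tuesday.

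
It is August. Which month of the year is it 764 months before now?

764 − 63·12 = 8, so 764 ≡ 8 (mod 12).
August − 8 months → December.

December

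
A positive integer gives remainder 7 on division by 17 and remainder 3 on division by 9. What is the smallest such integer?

x ≡ 3 (mod 9) gives x ∈ {3, 12, 21, 30, 39, 48, 57, 66, …}.
The first of these with x mod 17 = 7 is 75.

75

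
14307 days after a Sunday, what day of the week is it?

Saturday

Dividing 14307 by 7 gives quotient 2043 and remainder 6.
Sunday + 6 days → Saturday.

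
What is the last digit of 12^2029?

Last digits of 2^n: 2, 4, 8, 6 (period 4).
2029 leaves remainder 1 on division by 4, so 12^2029 ends in 2.

2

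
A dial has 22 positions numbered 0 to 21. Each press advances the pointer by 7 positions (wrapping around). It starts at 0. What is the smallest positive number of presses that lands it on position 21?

7⁻¹ ≡ 19 (mod 22) because 7·19 = 133 = 6·22 + 1.
So x ≡ 19·21 = 399 ≡ 3 (mod 22).

3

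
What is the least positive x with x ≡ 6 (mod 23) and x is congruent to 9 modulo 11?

75

Since 11·21 ≡ 1 (mod 23), take x = 9 + 11·((6−9)·21 mod 23) = 9 + 11·6 = 75.
Check: 75 mod 23 = 6, 75 mod 11 = 9.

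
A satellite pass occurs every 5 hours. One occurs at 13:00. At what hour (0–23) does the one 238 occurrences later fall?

3

238·5 = 1190.
1190 = 49·24 + 14, so 1190 mod 24 = 14.
(13 + 14) mod 24 = 3.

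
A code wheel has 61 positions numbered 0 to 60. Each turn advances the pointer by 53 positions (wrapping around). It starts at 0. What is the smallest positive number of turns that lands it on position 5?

53⁻¹ ≡ 38 (mod 61) because 53·38 = 2014 = 33·61 + 1.
So x ≡ 38·5 = 190 ≡ 7 (mod 61).

7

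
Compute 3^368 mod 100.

61

Square-and-reduce mod 100: 3^1≡3, 3^2≡9, 3^4≡81, 3^8≡61, 3^16≡21, 3^32≡41, 3^64≡81, 3^128≡61, 3^256≡21.
368 = 16 + 32 + 64 + 256, so 3^368 ≡ 21·41·81·21 ≡ 61 (mod 100).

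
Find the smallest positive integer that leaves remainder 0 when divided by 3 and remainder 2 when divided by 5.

12

x ≡ 0 (mod 3) gives x ∈ {0, 3, 6, 9, 12}.
The first of these with x mod 5 = 2 is 12.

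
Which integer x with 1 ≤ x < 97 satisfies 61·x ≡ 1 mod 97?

35

61·35 = 2135 = 22·97 + 1, so 61⁻¹ ≡ 35 (mod 97).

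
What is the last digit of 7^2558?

Powers of 7 mod 10 repeat with period 4: 7, 9, 3, 1.
2558 mod 4 = 2, so the last digit matches 7^2 = 9.

9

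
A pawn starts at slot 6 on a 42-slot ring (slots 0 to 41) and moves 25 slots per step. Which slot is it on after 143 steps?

11

143·25 = 3575.
Dividing 3575 by 42 gives quotient 85 and remainder 5.
(6 + 5) mod 42 = 11.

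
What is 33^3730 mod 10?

9

The units digit of 33^n cycles with period 4: 3, 9, 7, 1, …
3730 leaves remainder 2 on division by 4, so 33^3730 ends in 9.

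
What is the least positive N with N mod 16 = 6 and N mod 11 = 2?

134

x ≡ 2 (mod 11) gives x ∈ {2, 13, 24, 35, 46, 57, 68, 79, …}.
The first of these with x mod 16 = 6 is 134.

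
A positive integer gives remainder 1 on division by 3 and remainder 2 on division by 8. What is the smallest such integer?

x ≡ 1 (mod 3) gives x ∈ {1, 4, 7, 10}.
The first of these with x mod 8 = 2 is 10.

10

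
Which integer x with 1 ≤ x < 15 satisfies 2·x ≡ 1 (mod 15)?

15 = 7·2 + 1
2 = 2·1 + 0
Back-substituting gives 2·8 ≡ 1 (mod 15).

8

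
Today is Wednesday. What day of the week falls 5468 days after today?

Thursday

5468 − 781·7 = 1, so 5468 ≡ 1 (mod 7).
Wednesday + 1 day → Thursday.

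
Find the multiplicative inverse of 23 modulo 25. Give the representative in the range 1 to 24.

25 = 1·23 + 2
23 = 11·2 + 1
2 = 2·1 + 0
Back-substituting gives 23·12 ≡ 1 (mod 25).

12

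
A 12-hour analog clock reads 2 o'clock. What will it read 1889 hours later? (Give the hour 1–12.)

7

1889 mod 12 = 5 (since 157·12 = 1884).
2 + 5 → 7 on a 12-hour dial.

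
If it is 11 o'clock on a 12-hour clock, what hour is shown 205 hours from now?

12

205 = 17·12 + 1, so 205 mod 12 = 1.
11 + 1 → 12 on a 12-hour dial.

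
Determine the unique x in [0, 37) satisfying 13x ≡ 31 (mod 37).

28

13⁻¹ ≡ 20 (mod 37) because 13·20 = 260 = 7·37 + 1.
So x ≡ 20·31 = 620 ≡ 28 (mod 37).
Check: 13·28 = 364 = 9·37 + 31.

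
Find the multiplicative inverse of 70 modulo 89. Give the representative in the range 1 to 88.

14

70·14 = 980 = 11·89 + 1, so 70⁻¹ ≡ 14 (mod 89).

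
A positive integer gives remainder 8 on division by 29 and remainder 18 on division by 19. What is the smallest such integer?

37

Since 19·26 ≡ 1 (mod 29), take x = 18 + 19·((8−18)·26 mod 29) = 18 + 19·1 = 37.
Check: 37 mod 29 = 8, 37 mod 19 = 18.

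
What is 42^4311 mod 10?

The units digit of 42^n cycles with period 4: 2, 4, 8, 6, …
4311 leaves remainder 3 on division by 4, so 42^4311 ends in 8.

8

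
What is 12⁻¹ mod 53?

31

53 = 4·12 + 5
12 = 2·5 + 2
5 = 2·2 + 1
2 = 2·1 + 0
Back-substituting gives 12·31 ≡ 1 (mod 53).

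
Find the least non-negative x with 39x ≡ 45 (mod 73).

18

39⁻¹ ≡ 15 (mod 73) because 39·15 = 585 = 8·73 + 1.
Multiplying both sides by 15: x ≡ 15·45 = 675 ≡ 18 (mod 73).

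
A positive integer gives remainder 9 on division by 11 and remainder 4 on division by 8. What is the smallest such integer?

20

Since 8·7 ≡ 1 (mod 11), take x = 4 + 8·((9−4)·7 mod 11) = 4 + 8·2 = 20.
Check: 20 mod 11 = 9, 20 mod 8 = 4.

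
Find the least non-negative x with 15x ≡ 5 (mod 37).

25

15⁻¹ ≡ 5 (mod 37) because 15·5 = 75 = 2·37 + 1.
So x ≡ 5·5 = 25 ≡ 25 (mod 37).
Check: 15·25 = 375 = 10·37 + 5.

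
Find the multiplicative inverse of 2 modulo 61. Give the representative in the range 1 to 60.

2·31 = 62 = 1·61 + 1, so 2⁻¹ ≡ 31 (mod 61).

31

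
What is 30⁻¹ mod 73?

30·56 = 1680 = 23·73 + 1, so 30⁻¹ ≡ 56 (mod 73).

56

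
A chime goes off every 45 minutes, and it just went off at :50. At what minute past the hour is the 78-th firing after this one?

20

78·45 = 3510.
3510 − 58·60 = 30, so 3510 ≡ 30 (mod 60).
(50 + 30) mod 60 = 20.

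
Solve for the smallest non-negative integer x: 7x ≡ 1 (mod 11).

8

7⁻¹ ≡ 8 (mod 11) because 7·8 = 56 = 5·11 + 1.
Multiplying both sides by 8: x ≡ 8·1 = 8 ≡ 8 (mod 11).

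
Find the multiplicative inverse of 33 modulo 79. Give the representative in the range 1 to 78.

12

79 = 2·33 + 13
33 = 2·13 + 7
13 = 1·7 + 6
7 = 1·6 + 1
6 = 6·1 + 0
Back-substituting gives 33·12 ≡ 1 (mod 79).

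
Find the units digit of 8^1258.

4

Last digits of 8^n: 8, 4, 2, 6 (period 4).
1258 leaves remainder 2 on division by 4, so 8^1258 ends in 4.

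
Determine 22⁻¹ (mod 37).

22·32 = 704 = 19·37 + 1, so 22⁻¹ ≡ 32 (mod 37).

32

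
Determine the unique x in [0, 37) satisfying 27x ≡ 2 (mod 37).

22

The inverse of 27 mod 37 is 11 (since 27·11 = 297 ≡ 1).
So x ≡ 11·2 = 22 ≡ 22 (mod 37).
Check: 27·22 = 594 = 16·37 + 2.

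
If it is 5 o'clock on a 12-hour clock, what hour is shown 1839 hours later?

1839 = 153·12 + 3, so 1839 mod 12 = 3.
5 + 3 → 8 on a 12-hour dial.

8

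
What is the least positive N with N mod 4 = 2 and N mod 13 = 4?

30

x ≡ 2 (mod 4) gives x ∈ {2, 6, 10, 14, 18, 22, 26, 30}.
The first of these with x mod 13 = 4 is 30.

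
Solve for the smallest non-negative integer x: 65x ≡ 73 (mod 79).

The inverse of 65 mod 79 is 62 (since 65·62 = 4030 ≡ 1).
So x ≡ 62·73 = 4526 ≡ 23 (mod 79).
Check: 65·23 = 1495 = 18·79 + 73.

23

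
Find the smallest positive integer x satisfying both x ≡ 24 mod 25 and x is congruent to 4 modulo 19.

Since 19·4 ≡ 1 (mod 25), take x = 4 + 19·((24−4)·4 mod 25) = 4 + 19·5 = 99.
Check: 99 mod 25 = 24, 99 mod 19 = 4.

99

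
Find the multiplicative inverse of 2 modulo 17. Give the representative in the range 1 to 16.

17 = 8·2 + 1
2 = 2·1 + 0
Back-substituting gives 2·9 ≡ 1 (mod 17).

9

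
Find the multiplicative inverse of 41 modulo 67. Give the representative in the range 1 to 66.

67 = 1·41 + 26
41 = 1·26 + 15
26 = 1·15 + 11
15 = 1·11 + 4
11 = 2·4 + 3
4 = 1·3 + 1
3 = 3·1 + 0
Back-substituting gives 41·18 ≡ 1 (mod 67).

18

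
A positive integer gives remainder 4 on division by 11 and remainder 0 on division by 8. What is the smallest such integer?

48

x ≡ 0 (mod 8) gives x ∈ {0, 8, 16, 24, 32, 40, 48}.
The first of these with x mod 11 = 4 is 48.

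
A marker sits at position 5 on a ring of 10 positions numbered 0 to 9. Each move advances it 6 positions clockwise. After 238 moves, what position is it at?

238·6 = 1428.
1428 mod 10 = 8 (since 142·10 = 1420).
(5 + 8) mod 10 = 3.

3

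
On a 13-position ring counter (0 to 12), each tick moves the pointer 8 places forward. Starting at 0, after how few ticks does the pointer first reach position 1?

The inverse of 8 mod 13 is 5 (since 8·5 = 40 ≡ 1).
Multiplying both sides by 5: x ≡ 5·1 = 5 ≡ 5 (mod 13).
Check: 8·5 = 40 = 3·13 + 1.

5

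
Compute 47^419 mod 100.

By repeated squaring mod 100: 47^1≡47, 47^2≡9, 47^4≡81, 47^8≡61, 47^16≡21, 47^32≡41, 47^64≡81, 47^128≡61, 47^256≡21.
Since 419 = 1 + 2 + 32 + 128 + 256 in binary, 47^419 ≡ 47·9·41·61·21 ≡ 83 (mod 100).

83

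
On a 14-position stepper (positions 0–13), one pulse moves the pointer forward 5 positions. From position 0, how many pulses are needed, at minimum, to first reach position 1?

5·3 = 15 = 1·14 + 1, so 5⁻¹ ≡ 3 (mod 14).

3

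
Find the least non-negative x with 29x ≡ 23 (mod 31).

The inverse of 29 mod 31 is 15 (since 29·15 = 435 ≡ 1).
Multiplying both sides by 15: x ≡ 15·23 = 345 ≡ 4 (mod 31).

4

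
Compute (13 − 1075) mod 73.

1075 mod 73 = 53 (since 14·73 = 1022).
(13 − 53) mod 73 = 33.

33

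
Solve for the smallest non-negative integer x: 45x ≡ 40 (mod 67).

53

The inverse of 45 mod 67 is 3 (since 45·3 = 135 ≡ 1).
So x ≡ 3·40 = 120 ≡ 53 (mod 67).
Check: 45·53 = 2385 = 35·67 + 40.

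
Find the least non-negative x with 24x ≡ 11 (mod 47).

The inverse of 24 mod 47 is 2 (since 24·2 = 48 ≡ 1).
So x ≡ 2·11 = 22 ≡ 22 (mod 47).

22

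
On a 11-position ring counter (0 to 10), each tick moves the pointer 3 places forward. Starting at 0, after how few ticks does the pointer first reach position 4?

The inverse of 3 mod 11 is 4 (since 3·4 = 12 ≡ 1).
Multiplying both sides by 4: x ≡ 4·4 = 16 ≡ 5 (mod 11).
Check: 3·5 = 15 = 1·11 + 4.

5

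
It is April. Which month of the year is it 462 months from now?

462 − 38·12 = 6, so 462 ≡ 6 (mod 12).
April + 6 months → October.

October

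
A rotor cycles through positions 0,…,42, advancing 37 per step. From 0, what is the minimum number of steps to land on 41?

29

37⁻¹ ≡ 7 (mod 43) because 37·7 = 259 = 6·43 + 1.
So x ≡ 7·41 = 287 ≡ 29 (mod 43).
Check: 37·29 = 1073 = 24·43 + 41.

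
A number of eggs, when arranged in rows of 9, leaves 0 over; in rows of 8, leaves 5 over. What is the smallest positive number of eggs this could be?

x ≡ 5 (mod 8) gives x ∈ {5, 13, 21, 29, 37, 45}.
The first of these with x mod 9 = 0 is 45.

45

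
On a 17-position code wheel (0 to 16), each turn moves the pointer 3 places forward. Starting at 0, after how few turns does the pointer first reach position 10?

3⁻¹ ≡ 6 (mod 17) because 3·6 = 18 = 1·17 + 1.
So x ≡ 6·10 = 60 ≡ 9 (mod 17).
Check: 3·9 = 27 = 1·17 + 10.

9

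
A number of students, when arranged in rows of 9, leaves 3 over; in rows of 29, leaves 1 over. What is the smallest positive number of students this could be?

30

x ≡ 3 (mod 9) gives x ∈ {3, 12, 21, 30}.
The first of these with x mod 29 = 1 is 30.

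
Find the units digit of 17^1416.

1

Powers of 7 mod 10 repeat with period 4: 7, 9, 3, 1.
1416 leaves remainder 0 on division by 4, so 17^1416 ends in 1.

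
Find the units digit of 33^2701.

Last digits of 3^n: 3, 9, 7, 1 (period 4).
2701 leaves remainder 1 on division by 4, so 33^2701 ends in 3.

3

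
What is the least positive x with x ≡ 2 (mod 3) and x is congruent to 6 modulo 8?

14

x ≡ 2 (mod 3) gives x ∈ {2, 5, 8, 11, 14}.
The first of these with x mod 8 = 6 is 14.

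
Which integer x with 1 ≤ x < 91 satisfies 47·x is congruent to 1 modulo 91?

31

47·31 = 1457 = 16·91 + 1, so 47⁻¹ ≡ 31 (mod 91).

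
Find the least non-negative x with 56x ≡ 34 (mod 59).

28

56⁻¹ ≡ 39 (mod 59) because 56·39 = 2184 = 37·59 + 1.
Multiplying both sides by 39: x ≡ 39·34 = 1326 ≡ 28 (mod 59).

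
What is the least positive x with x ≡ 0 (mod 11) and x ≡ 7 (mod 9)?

x ≡ 7 (mod 9) gives x ∈ {7, 16, 25, 34, 43, 52, 61, 70, …}.
The first of these with x mod 11 = 0 is 88.

88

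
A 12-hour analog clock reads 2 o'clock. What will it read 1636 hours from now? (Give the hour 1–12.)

1636 = 136·12 + 4, so 1636 mod 12 = 4.
2 + 4 → 6 on a 12-hour dial.

6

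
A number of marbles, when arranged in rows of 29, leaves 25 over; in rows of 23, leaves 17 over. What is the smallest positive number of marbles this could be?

431

Since 23·24 ≡ 1 (mod 29), take x = 17 + 23·((25−17)·24 mod 29) = 17 + 23·18 = 431.
Check: 431 mod 29 = 25, 431 mod 23 = 17.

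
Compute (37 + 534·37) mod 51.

534·37 = 19758.
Dividing 19758 by 51 gives quotient 387 and remainder 21.
(37 + 21) mod 51 = 7.

7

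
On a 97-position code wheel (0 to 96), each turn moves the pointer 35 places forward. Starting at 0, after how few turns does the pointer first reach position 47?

The inverse of 35 mod 97 is 61 (since 35·61 = 2135 ≡ 1).
So x ≡ 61·47 = 2867 ≡ 54 (mod 97).

54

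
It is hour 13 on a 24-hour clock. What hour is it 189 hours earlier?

16

189 mod 24 = 21 (since 7·24 = 168).
(13 − 21) mod 24 = 16.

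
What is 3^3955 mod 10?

The units digit of 3^n cycles with period 4: 3, 9, 7, 1, …
3955 leaves remainder 3 on division by 4, so 3^3955 ends in 7.

7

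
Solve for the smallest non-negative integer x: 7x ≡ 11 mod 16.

The inverse of 7 mod 16 is 7 (since 7·7 = 49 ≡ 1).
Multiplying both sides by 7: x ≡ 7·11 = 77 ≡ 13 (mod 16).
Check: 7·13 = 91 = 5·16 + 11.

13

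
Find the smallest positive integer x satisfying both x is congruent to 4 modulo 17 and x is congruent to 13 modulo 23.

x ≡ 4 (mod 17) gives x ∈ {4, 21, 38, 55, 72, 89, 106, 123, …}.
The first of these with x mod 23 = 13 is 174.

174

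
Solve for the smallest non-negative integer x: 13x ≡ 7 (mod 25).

13⁻¹ ≡ 2 (mod 25) because 13·2 = 26 = 1·25 + 1.
So x ≡ 2·7 = 14 ≡ 14 (mod 25).

14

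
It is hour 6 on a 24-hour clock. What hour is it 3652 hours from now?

10

3652 = 152·24 + 4, so 3652 mod 24 = 4.
(6 + 4) mod 24 = 10.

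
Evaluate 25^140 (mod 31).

5

Square-and-reduce mod 31: 25^1≡25, 25^2≡5, 25^4≡25, 25^8≡5, 25^16≡25, 25^32≡5, 25^64≡25, 25^128≡5.
140 = 4 + 8 + 128, so 25^140 ≡ 25·5·5 ≡ 5 (mod 31).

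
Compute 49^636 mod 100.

Successive squares of 49 mod 100: 49^1≡49, 49^2≡1, 49^4≡1, 49^8≡1, 49^16≡1, 49^32≡1, 49^64≡1, 49^128≡1, 49^256≡1, 49^512≡1.
636 = 4 + 8 + 16 + 32 + 64 + 512, so 49^636 ≡ 1·1·1·1·1·1 ≡ 1 (mod 100).

1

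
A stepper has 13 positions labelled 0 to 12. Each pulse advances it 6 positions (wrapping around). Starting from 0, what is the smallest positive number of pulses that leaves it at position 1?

11

6·11 = 66 = 5·13 + 1, so 6⁻¹ ≡ 11 (mod 13).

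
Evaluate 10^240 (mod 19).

11

By repeated squaring mod 19: 10^1≡10, 10^2≡5, 10^4≡6, 10^8≡17, 10^16≡4, 10^32≡16, 10^64≡9, 10^128≡5.
240 = 16 + 32 + 64 + 128, so 10^240 ≡ 4·16·9·5 ≡ 11 (mod 19).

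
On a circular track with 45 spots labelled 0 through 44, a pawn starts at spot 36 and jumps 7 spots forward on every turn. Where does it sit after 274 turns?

274·7 = 1918.
1918 mod 45 = 28 (since 42·45 = 1890).
(36 + 28) mod 45 = 19.

19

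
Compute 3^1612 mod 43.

23

Successive squares of 3 mod 43: 3^1≡3, 3^2≡9, 3^4≡38, 3^8≡25, 3^16≡23, 3^32≡13, 3^64≡40, 3^128≡9, 3^256≡38, 3^512≡25, 3^1024≡23.
Since 1612 = 4 + 8 + 64 + 512 + 1024 in binary, 3^1612 ≡ 38·25·40·25·23 ≡ 23 (mod 43).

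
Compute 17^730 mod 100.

49

Square-and-reduce mod 100: 17^1≡17, 17^2≡89, 17^4≡21, 17^8≡41, 17^16≡81, 17^32≡61, 17^64≡21, 17^128≡41, 17^256≡81, 17^512≡61.
730 = 2 + 8 + 16 + 64 + 128 + 512, so 17^730 ≡ 89·41·81·21·41·61 ≡ 49 (mod 100).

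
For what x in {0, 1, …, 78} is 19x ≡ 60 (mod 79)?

19⁻¹ ≡ 25 (mod 79) because 19·25 = 475 = 6·79 + 1.
Multiplying both sides by 25: x ≡ 25·60 = 1500 ≡ 78 (mod 79).

78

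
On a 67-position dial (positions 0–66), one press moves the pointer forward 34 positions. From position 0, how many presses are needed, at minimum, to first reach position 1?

2

34·2 = 68 = 1·67 + 1, so 34⁻¹ ≡ 2 (mod 67).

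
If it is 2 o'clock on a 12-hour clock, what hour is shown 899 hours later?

Dividing 899 by 12 gives quotient 74 and remainder 11.
2 + 11 → 1 on a 12-hour dial.

1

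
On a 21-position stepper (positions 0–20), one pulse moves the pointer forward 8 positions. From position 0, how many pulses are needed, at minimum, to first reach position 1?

8

8·8 = 64 = 3·21 + 1, so 8⁻¹ ≡ 8 (mod 21).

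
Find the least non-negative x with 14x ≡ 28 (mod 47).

14⁻¹ ≡ 37 (mod 47) because 14·37 = 518 = 11·47 + 1.
So x ≡ 37·28 = 1036 ≡ 2 (mod 47).

2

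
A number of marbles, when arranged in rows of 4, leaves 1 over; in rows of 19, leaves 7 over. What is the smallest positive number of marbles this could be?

45

x ≡ 1 (mod 4) gives x ∈ {1, 5, 9, 13, 17, 21, 25, 29, …}.
The first of these with x mod 19 = 7 is 45.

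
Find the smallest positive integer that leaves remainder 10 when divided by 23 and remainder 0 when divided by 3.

x ≡ 0 (mod 3) gives x ∈ {0, 3, 6, 9, 12, 15, 18, 21, …}.
The first of these with x mod 23 = 10 is 33.

33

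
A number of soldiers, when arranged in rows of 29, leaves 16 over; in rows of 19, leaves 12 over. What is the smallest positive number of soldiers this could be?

x ≡ 12 (mod 19) gives x ∈ {12, 31, 50, 69, 88, 107, 126, 145, …}.
The first of these with x mod 29 = 16 is 335.

335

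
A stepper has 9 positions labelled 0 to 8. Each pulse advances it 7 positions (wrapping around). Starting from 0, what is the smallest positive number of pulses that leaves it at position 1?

7·4 = 28 = 3·9 + 1, so 7⁻¹ ≡ 4 (mod 9).

4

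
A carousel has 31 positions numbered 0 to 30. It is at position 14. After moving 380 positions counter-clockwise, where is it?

6

380 − 12·31 = 8, so 380 ≡ 8 (mod 31).
(14 − 8) mod 31 = 6.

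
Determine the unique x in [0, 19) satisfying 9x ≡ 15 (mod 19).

8

9⁻¹ ≡ 17 (mod 19) because 9·17 = 153 = 8·19 + 1.
Multiplying both sides by 17: x ≡ 17·15 = 255 ≡ 8 (mod 19).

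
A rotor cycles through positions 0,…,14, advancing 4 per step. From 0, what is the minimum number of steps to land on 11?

14

4⁻¹ ≡ 4 (mod 15) because 4·4 = 16 = 1·15 + 1.
So x ≡ 4·11 = 44 ≡ 14 (mod 15).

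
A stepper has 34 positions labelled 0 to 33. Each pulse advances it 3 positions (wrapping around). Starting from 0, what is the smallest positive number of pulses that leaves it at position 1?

3·23 = 69 = 2·34 + 1, so 3⁻¹ ≡ 23 (mod 34).

23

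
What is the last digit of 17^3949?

7

Powers of 7 mod 10 repeat with period 4: 7, 9, 3, 1.
3949 mod 4 = 1, so the last digit matches 7^1 = 7.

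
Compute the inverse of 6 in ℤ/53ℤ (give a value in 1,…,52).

9

53 = 8·6 + 5
6 = 1·5 + 1
5 = 5·1 + 0
Back-substituting gives 6·9 ≡ 1 (mod 53).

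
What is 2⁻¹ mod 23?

2·12 = 24 = 1·23 + 1, so 2⁻¹ ≡ 12 (mod 23).

12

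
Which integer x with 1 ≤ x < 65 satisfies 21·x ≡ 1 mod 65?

65 = 3·21 + 2
21 = 10·2 + 1
2 = 2·1 + 0
Back-substituting gives 21·31 ≡ 1 (mod 65).

31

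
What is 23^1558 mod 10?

9

Powers of 3 mod 10 repeat with period 4: 3, 9, 7, 1.
1558 leaves remainder 2 on division by 4, so 23^1558 ends in 9.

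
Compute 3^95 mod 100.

By repeated squaring mod 100: 3^1≡3, 3^2≡9, 3^4≡81, 3^8≡61, 3^16≡21, 3^32≡41, 3^64≡81.
Since 95 = 1 + 2 + 4 + 8 + 16 + 64 in binary, 3^95 ≡ 3·9·81·61·21·81 ≡ 7 (mod 100).

7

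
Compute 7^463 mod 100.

Square-and-reduce mod 100: 7^1≡7, 7^2≡49, 7^4≡1, 7^8≡1, 7^16≡1, 7^32≡1, 7^64≡1, 7^128≡1, 7^256≡1.
Since 463 = 1 + 2 + 4 + 8 + 64 + 128 + 256 in binary, 7^463 ≡ 7·49·1·1·1·1·1 ≡ 43 (mod 100).

43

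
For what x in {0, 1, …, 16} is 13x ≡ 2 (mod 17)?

The inverse of 13 mod 17 is 4 (since 13·4 = 52 ≡ 1).
So x ≡ 4·2 = 8 ≡ 8 (mod 17).

8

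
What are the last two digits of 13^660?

Successive squares of 13 mod 100: 13^1≡13, 13^2≡69, 13^4≡61, 13^8≡21, 13^16≡41, 13^32≡81, 13^64≡61, 13^128≡21, 13^256≡41, 13^512≡81.
660 = 4 + 16 + 128 + 512, so 13^660 ≡ 61·41·21·81 ≡ 1 (mod 100).

01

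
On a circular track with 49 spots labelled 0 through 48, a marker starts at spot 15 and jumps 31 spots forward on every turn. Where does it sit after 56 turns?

36

56·31 = 1736.
1736 − 35·49 = 21, so 1736 ≡ 21 (mod 49).
(15 + 21) mod 49 = 36.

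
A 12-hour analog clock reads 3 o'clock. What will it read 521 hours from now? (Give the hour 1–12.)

8

521 = 43·12 + 5, so 521 mod 12 = 5.
3 + 5 → 8 on a 12-hour dial.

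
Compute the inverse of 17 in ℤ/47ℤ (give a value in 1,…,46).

47 = 2·17 + 13
17 = 1·13 + 4
13 = 3·4 + 1
4 = 4·1 + 0
Back-substituting gives 17·36 ≡ 1 (mod 47).

36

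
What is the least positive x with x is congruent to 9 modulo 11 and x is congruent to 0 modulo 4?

Since 4·3 ≡ 1 (mod 11), take x = 0 + 4·((9−0)·3 mod 11) = 0 + 4·5 = 20.
Check: 20 mod 11 = 9, 20 mod 4 = 0.

20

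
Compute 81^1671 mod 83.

3

Square-and-reduce mod 83: 81^1≡81, 81^2≡4, 81^4≡16, 81^8≡7, 81^16≡49, 81^32≡77, 81^64≡36, 81^128≡51, 81^256≡28, 81^512≡37, 81^1024≡41.
Since 1671 = 1 + 2 + 4 + 128 + 512 + 1024 in binary, 81^1671 ≡ 81·4·16·51·37·41 ≡ 3 (mod 83).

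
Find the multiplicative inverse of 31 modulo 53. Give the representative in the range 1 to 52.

12

31·12 = 372 = 7·53 + 1, so 31⁻¹ ≡ 12 (mod 53).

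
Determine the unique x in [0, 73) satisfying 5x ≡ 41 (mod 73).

5⁻¹ ≡ 44 (mod 73) because 5·44 = 220 = 3·73 + 1.
So x ≡ 44·41 = 1804 ≡ 52 (mod 73).
Check: 5·52 = 260 = 3·73 + 41.

52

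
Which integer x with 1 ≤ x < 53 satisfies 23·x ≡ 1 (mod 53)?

23·30 = 690 = 13·53 + 1, so 23⁻¹ ≡ 30 (mod 53).

30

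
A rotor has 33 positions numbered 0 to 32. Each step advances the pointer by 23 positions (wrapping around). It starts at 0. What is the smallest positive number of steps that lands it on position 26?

4

The inverse of 23 mod 33 is 23 (since 23·23 = 529 ≡ 1).
Multiplying both sides by 23: x ≡ 23·26 = 598 ≡ 4 (mod 33).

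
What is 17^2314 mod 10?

Powers of 7 mod 10 repeat with period 4: 7, 9, 3, 1.
2314 mod 4 = 2, so the last digit matches 7^2 = 9.

9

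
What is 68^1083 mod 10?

Last digits of 8^n: 8, 4, 2, 6 (period 4).
1083 mod 4 = 3, so the last digit matches 8^3 = 2.

2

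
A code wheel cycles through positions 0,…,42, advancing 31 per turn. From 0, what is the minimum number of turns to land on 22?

31⁻¹ ≡ 25 (mod 43) because 31·25 = 775 = 18·43 + 1.
Multiplying both sides by 25: x ≡ 25·22 = 550 ≡ 34 (mod 43).
Check: 31·34 = 1054 = 24·43 + 22.

34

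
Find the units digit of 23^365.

The units digit of 23^n cycles with period 4: 3, 9, 7, 1, …
365 leaves remainder 1 on division by 4, so 23^365 ends in 3.

3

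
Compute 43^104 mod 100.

Successive squares of 43 mod 100: 43^1≡43, 43^2≡49, 43^4≡1, 43^8≡1, 43^16≡1, 43^32≡1, 43^64≡1.
Since 104 = 8 + 32 + 64 in binary, 43^104 ≡ 1·1·1 ≡ 1 (mod 100).

1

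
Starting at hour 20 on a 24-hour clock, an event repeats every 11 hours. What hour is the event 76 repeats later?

16

76·11 = 836.
836 = 34·24 + 20, so 836 mod 24 = 20.
(20 + 20) mod 24 = 16.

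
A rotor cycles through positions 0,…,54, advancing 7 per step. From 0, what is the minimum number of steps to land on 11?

7⁻¹ ≡ 8 (mod 55) because 7·8 = 56 = 1·55 + 1.
Multiplying both sides by 8: x ≡ 8·11 = 88 ≡ 33 (mod 55).
Check: 7·33 = 231 = 4·55 + 11.

33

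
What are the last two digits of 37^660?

By repeated squaring mod 100: 37^1≡37, 37^2≡69, 37^4≡61, 37^8≡21, 37^16≡41, 37^32≡81, 37^64≡61, 37^128≡21, 37^256≡41, 37^512≡81.
660 = 4 + 16 + 128 + 512, so 37^660 ≡ 61·41·21·81 ≡ 1 (mod 100).

01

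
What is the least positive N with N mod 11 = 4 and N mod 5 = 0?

Since 5·9 ≡ 1 (mod 11), take x = 0 + 5·((4−0)·9 mod 11) = 0 + 5·3 = 15.
Check: 15 mod 11 = 4, 15 mod 5 = 0.

15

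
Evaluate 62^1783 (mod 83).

Successive squares of 62 mod 83: 62^1≡62, 62^2≡26, 62^4≡12, 62^8≡61, 62^16≡69, 62^32≡30, 62^64≡70, 62^128≡3, 62^256≡9, 62^512≡81, 62^1024≡4.
1783 = 1 + 2 + 4 + 16 + 32 + 64 + 128 + 512 + 1024, so 62^1783 ≡ 62·26·12·69·30·70·3·81·4 ≡ 2 (mod 83).

2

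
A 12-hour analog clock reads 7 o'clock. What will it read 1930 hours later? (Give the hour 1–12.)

1930 = 160·12 + 10, so 1930 mod 12 = 10.
7 + 10 → 5 on a 12-hour dial.

5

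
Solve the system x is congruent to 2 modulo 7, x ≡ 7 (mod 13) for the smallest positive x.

x ≡ 2 (mod 7) gives x ∈ {2, 9, 16, 23, 30, 37, 44, 51, …}.
The first of these with x mod 13 = 7 is 72.

72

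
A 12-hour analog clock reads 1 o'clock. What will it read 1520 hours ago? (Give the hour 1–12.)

Dividing 1520 by 12 gives quotient 126 and remainder 8.
1 − 8 → 5 on a 12-hour dial.

5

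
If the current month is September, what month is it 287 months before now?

October

287 = 23·12 + 11, so 287 mod 12 = 11.
September − 11 months → October.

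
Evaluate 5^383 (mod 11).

4

Square-and-reduce mod 11: 5^1≡5, 5^2≡3, 5^4≡9, 5^8≡4, 5^16≡5, 5^32≡3, 5^64≡9, 5^128≡4, 5^256≡5.
Since 383 = 1 + 2 + 4 + 8 + 16 + 32 + 64 + 256 in binary, 5^383 ≡ 5·3·9·4·5·3·9·5 ≡ 4 (mod 11).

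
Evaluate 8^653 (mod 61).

37

By repeated squaring mod 61: 8^1≡8, 8^2≡3, 8^4≡9, 8^8≡20, 8^16≡34, 8^32≡58, 8^64≡9, 8^128≡20, 8^256≡34, 8^512≡58.
Since 653 = 1 + 4 + 8 + 128 + 512 in binary, 8^653 ≡ 8·9·20·20·58 ≡ 37 (mod 61).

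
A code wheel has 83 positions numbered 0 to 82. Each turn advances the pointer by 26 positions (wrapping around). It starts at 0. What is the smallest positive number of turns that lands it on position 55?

The inverse of 26 mod 83 is 16 (since 26·16 = 416 ≡ 1).
So x ≡ 16·55 = 880 ≡ 50 (mod 83).
Check: 26·50 = 1300 = 15·83 + 55.

50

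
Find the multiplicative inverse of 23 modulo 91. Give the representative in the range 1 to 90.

4

91 = 3·23 + 22
23 = 1·22 + 1
22 = 22·1 + 0
Back-substituting gives 23·4 ≡ 1 (mod 91).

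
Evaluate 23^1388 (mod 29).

7

Successive squares of 23 mod 29: 23^1≡23, 23^2≡7, 23^4≡20, 23^8≡23, 23^16≡7, 23^32≡20, 23^64≡23, 23^128≡7, 23^256≡20, 23^512≡23, 23^1024≡7.
1388 = 4 + 8 + 32 + 64 + 256 + 1024, so 23^1388 ≡ 20·23·20·23·20·7 ≡ 7 (mod 29).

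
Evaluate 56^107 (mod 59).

Square-and-reduce mod 59: 56^1≡56, 56^2≡9, 56^4≡22, 56^8≡12, 56^16≡26, 56^32≡27, 56^64≡21.
107 = 1 + 2 + 8 + 32 + 64, so 56^107 ≡ 56·9·12·27·21 ≡ 18 (mod 59).

18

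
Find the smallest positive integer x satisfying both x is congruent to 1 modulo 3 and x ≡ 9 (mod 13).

22

x ≡ 1 (mod 3) gives x ∈ {1, 4, 7, 10, 13, 16, 19, 22}.
The first of these with x mod 13 = 9 is 22.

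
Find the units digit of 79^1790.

Powers of 9 mod 10 repeat with period 2: 9, 1.
1790 mod 2 = 0, so the last digit matches 9^2 = 1.

1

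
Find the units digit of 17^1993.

The units digit of 17^n cycles with period 4: 7, 9, 3, 1, …
1993 mod 4 = 1, so the last digit matches 7^1 = 7.

7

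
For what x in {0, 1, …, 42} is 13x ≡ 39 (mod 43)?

3

The inverse of 13 mod 43 is 10 (since 13·10 = 130 ≡ 1).
So x ≡ 10·39 = 390 ≡ 3 (mod 43).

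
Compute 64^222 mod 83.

37

Successive squares of 64 mod 83: 64^1≡64, 64^2≡29, 64^4≡11, 64^8≡38, 64^16≡33, 64^32≡10, 64^64≡17, 64^128≡40.
222 = 2 + 4 + 8 + 16 + 64 + 128, so 64^222 ≡ 29·11·38·33·17·40 ≡ 37 (mod 83).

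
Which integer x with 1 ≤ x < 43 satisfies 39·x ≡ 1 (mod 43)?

43 = 1·39 + 4
39 = 9·4 + 3
4 = 1·3 + 1
3 = 3·1 + 0
Back-substituting gives 39·32 ≡ 1 (mod 43).

32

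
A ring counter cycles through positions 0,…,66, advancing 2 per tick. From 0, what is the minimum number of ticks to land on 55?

The inverse of 2 mod 67 is 34 (since 2·34 = 68 ≡ 1).
Multiplying both sides by 34: x ≡ 34·55 = 1870 ≡ 61 (mod 67).
Check: 2·61 = 122 = 1·67 + 55.

61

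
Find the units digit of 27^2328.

1

Last digits of 7^n: 7, 9, 3, 1 (period 4).
2328 mod 4 = 0, so the last digit matches 7^4 = 1.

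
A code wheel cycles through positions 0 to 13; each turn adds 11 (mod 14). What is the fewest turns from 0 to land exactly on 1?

11·9 = 99 = 7·14 + 1, so 11⁻¹ ≡ 9 (mod 14).

9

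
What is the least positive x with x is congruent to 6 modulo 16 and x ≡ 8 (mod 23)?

54

x ≡ 6 (mod 16) gives x ∈ {6, 22, 38, 54}.
The first of these with x mod 23 = 8 is 54.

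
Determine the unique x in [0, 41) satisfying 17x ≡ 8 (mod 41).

27

17⁻¹ ≡ 29 (mod 41) because 17·29 = 493 = 12·41 + 1.
So x ≡ 29·8 = 232 ≡ 27 (mod 41).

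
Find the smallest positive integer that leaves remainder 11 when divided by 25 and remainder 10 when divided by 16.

Since 16·11 ≡ 1 (mod 25), take x = 10 + 16·((11−10)·11 mod 25) = 10 + 16·11 = 186.
Check: 186 mod 25 = 11, 186 mod 16 = 10.

186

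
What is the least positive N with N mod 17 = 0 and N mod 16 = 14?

x ≡ 14 (mod 16) gives x ∈ {14, 30, 46, 62, 78, 94, 110, 126, …}.
The first of these with x mod 17 = 0 is 238.

238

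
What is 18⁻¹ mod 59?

59 = 3·18 + 5
18 = 3·5 + 3
5 = 1·3 + 2
3 = 1·2 + 1
2 = 2·1 + 0
Back-substituting gives 18·23 ≡ 1 (mod 59).

23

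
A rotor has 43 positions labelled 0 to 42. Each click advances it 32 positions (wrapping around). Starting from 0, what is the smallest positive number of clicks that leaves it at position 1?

39

32·39 = 1248 = 29·43 + 1, so 32⁻¹ ≡ 39 (mod 43).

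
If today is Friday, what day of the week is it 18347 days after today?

Friday

18347 − 2621·7 = 0, so 18347 ≡ 0 (mod 7).
Friday + 0 days → Friday.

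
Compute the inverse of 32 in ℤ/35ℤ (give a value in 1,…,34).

35 = 1·32 + 3
32 = 10·3 + 2
3 = 1·2 + 1
2 = 2·1 + 0
Back-substituting gives 32·23 ≡ 1 (mod 35).

23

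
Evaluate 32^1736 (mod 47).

By repeated squaring mod 47: 32^1≡32, 32^2≡37, 32^4≡6, 32^8≡36, 32^16≡27, 32^32≡24, 32^64≡12, 32^128≡3, 32^256≡9, 32^512≡34, 32^1024≡28.
1736 = 8 + 64 + 128 + 512 + 1024, so 32^1736 ≡ 36·12·3·34·28 ≡ 42 (mod 47).

42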